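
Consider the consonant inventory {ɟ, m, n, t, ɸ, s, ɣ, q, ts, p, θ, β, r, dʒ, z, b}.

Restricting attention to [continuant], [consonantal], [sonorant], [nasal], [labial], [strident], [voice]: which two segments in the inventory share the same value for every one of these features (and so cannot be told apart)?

t, q

On the given features, /t/ and /q/ have an identical profile: [-continuant], [+consonantal], [-sonorant], [-nasal], [-labial], [-strident], [-voice]. No other two segments in the inventory coincide on all 7 features. (They do differ in [coronal] and [dorsal], which are not among the given features.)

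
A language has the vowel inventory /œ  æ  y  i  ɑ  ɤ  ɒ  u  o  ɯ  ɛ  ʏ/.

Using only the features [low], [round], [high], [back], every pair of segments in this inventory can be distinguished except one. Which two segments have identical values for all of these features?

y, ʏ

/y/ (high front rounded tense vowel) and /ʏ/ (high front rounded lax vowel) are both [-low], [+round], [+high], [-back], so none of the listed features separates them. (They do differ in [tense], which is not among the given features.) Every other pair in the inventory differs on at least one listed feature.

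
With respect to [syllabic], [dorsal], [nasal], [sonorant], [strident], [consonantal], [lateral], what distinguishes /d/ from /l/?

/d/ (voiced alveolar stop) and /l/ (alveolar lateral approximant) agree on [-syllabic], [-dorsal], [-nasal], [-strident], [+consonantal]. They differ on [sonorant] (/d/ [-], /l/ [+]), [lateral] (/d/ [-], /l/ [+]).

[sonorant], [lateral]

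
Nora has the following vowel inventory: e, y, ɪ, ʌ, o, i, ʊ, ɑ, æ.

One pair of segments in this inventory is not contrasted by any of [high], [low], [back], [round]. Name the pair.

i, ɪ

Both /i/ and /ɪ/ are [+high], [-low], [-back], [-round]. Since the list omits [tense] — which does distinguish the high front unrounded tense vowel from the high front unrounded lax vowel — this pair collapses; all other pairs remain distinct.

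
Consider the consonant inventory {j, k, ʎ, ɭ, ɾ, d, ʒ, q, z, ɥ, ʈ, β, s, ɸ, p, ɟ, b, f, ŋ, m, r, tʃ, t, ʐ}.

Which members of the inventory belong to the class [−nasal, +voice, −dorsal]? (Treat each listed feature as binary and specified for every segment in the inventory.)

Checking each segment against [−nasal], [+voice], [−dorsal]: /ɭ/ (retroflex lateral approximant), /ɾ/ (alveolar tap), /d/ (voiced alveolar stop), /ʒ/ (voiced postalveolar fricative), /z/ (voiced alveolar fricative), /β/ (voiced bilabial fricative), among others, satisfy every feature; every other segment in the inventory fails at least one.

ɭ, ɾ, d, ʒ, z, β, b, r, ʐ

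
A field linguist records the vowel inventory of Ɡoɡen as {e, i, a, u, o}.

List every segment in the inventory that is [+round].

The feature [round] marks segments produced with lip rounding. In this inventory /u, o/ have that property, so they are [+round]; /e, i, a/ are [−round].

u, o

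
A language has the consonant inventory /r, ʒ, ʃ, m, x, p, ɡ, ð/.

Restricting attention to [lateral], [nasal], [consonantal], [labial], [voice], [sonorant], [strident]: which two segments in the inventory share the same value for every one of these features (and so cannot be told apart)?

ɡ, ð

Both /ɡ/ and /ð/ are [-lateral], [-nasal], [+consonantal], [-labial], [+voice], [-sonorant], [-strident]. Since the list omits [continuant], [coronal] and [dorsal] — which do distinguish the voiced velar stop from the voiced dental fricative — this pair collapses; all other pairs remain distinct.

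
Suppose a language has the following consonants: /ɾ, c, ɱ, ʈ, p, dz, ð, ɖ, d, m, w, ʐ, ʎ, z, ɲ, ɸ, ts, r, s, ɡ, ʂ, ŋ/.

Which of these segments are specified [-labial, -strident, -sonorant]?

Among the inventory, the [-labial] segments are /ɾ, c, ʈ, dz, ð, ɖ, d, ʐ, ʎ, z, ɲ, ts, r, s, ɡ, ʂ, ŋ/.
Intersecting with [-strident] gives /ɾ, c, ʈ, ð, ɖ, d, ʎ, ɲ, r, ɡ, ŋ/.
Among these, [-sonorant] leaves /c, ʈ, ð, ɖ, d, ɡ/.

c, ʈ, ð, ɖ, d, ɡ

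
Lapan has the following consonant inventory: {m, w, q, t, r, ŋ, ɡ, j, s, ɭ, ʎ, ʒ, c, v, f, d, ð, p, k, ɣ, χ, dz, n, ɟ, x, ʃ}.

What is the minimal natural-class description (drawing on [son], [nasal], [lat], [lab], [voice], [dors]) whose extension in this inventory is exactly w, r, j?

[+son, −nasal, −lat]

The class [+sonorant], [−nasal], [−lateral] has exactly /w, r, j/ as its extension in this inventory. No smaller conjunction from the listed features achieves this: [−nasal, −lateral] alone would also admit /q, t, ɡ, s, …/; [+sonorant, −lateral] alone would also admit /m, ŋ, n/; [+sonorant, −nasal] alone would also admit /ɭ, ʎ/; and checking the remaining two-feature bundles turns up none with this extension.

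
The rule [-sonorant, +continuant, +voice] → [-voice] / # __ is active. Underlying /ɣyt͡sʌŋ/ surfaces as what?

[xyt͡sʌŋ]

/ɣ/ satisfies [-sonorant, +continuant, +voice] and sits in # __. The [-voice] counterpart of the voiced velar fricative is /x/. Other segments in /ɣyt͡sʌŋ/ either fail the structural description or are not in the environment, so the surface form is [xyt͡sʌŋ].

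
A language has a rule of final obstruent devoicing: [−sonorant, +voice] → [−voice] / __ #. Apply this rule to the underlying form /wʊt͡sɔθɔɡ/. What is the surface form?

The only segment in the rule's environment that also matches [−sonorant, +voice] is /ɡ/. Applying [−voice] turns the voiced velar stop into /k/ (voiceless velar stop), giving [wʊt͡sɔθɔk].

[wʊt͡sɔθɔk]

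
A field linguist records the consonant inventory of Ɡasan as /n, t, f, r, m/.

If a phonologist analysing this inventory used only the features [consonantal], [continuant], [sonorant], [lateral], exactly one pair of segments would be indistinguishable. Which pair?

m, n

Both /m/ and /n/ are [+consonantal], [−continuant], [+sonorant], [−lateral]. Since the list omits [labial] and [coronal] — which do distinguish the bilabial nasal from the alveolar nasal — this pair collapses; all other pairs remain distinct.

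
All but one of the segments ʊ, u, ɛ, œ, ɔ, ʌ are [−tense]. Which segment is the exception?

u

Every segment except /u/ is [−tense]. /u/ (high back rounded tense vowel) is [+tense], so it is the exception.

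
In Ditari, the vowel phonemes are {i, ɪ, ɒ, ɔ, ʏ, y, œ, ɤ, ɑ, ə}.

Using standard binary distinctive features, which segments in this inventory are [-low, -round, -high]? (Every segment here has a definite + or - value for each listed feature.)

Checking each segment against [-low], [-round], [-high]: /ɤ/ (mid back unrounded tense vowel), /ə/ (mid central vowel (schwa)) satisfy every feature; every other segment in the inventory fails at least one.

ɤ, ə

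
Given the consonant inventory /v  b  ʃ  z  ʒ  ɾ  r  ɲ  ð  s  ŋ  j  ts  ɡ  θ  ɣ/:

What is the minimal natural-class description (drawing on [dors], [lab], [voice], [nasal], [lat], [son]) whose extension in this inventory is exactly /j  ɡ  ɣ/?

/j, ɡ, ɣ/ are all [−nasal], [+dorsal], and no other segment in the inventory matches both values. Dropping any one of them over-generates: [+dorsal] alone would also admit /ɲ, ŋ/; [−nasal] alone would also admit /v, b, ʃ, z, …/. No other single listed feature picks out exactly this set either, so fewer than two features will not do.

[−nasal, +dors]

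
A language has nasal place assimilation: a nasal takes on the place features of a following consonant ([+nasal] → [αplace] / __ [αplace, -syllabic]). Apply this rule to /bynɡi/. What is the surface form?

In /bynɡi/, the nasal /n/ precedes /ɡ/, which is [+dorsal]. The nasal assimilates in place, becoming the [+dorsal] nasal /ŋ/. The surface form is [byŋɡi].

[byŋɡi]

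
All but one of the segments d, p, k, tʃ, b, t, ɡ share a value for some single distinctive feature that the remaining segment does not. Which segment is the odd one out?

/p, b, ɡ, d, k, t/ are all [−delayed release], but /tʃ/ (voiceless postalveolar affricate) is [+delayed release]. No other single segment can be removed to leave a set sharing one feature value that the removed segment lacks, so /tʃ/ is the odd one out.

tʃ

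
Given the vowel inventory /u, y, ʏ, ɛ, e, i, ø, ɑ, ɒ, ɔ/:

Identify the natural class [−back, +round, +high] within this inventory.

y, ʏ

Among the inventory, the [−back] segments are /y, ʏ, ɛ, e, i, ø/.
Then [+round] gives /y, ʏ, ø/.
Then [+high] leaves /y, ʏ/.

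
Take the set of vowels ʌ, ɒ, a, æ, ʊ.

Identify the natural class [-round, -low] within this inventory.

Eliminate segments failing any feature: /ɒ, ʊ/ are [+round]; /a, æ/ are [+low]. The remaining /ʌ/ satisfy [-round], [-low].

ʌ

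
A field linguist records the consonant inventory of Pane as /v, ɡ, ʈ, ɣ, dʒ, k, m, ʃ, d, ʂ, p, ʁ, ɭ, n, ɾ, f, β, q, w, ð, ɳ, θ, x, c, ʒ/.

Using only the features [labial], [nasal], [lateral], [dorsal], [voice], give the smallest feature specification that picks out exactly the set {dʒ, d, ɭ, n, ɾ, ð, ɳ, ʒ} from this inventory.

[+voice, −labial, −dorsal]

/dʒ, d, ɭ, n, ɾ, ð, ɳ, ʒ/ are all [+voice], [−labial], [−dorsal], and no other segment in the inventory matches all three values. Dropping any one of them over-generates: [−labial, −dorsal] alone would also admit /ʈ, ʃ, ʂ, θ/; [+voice, −dorsal] alone would also admit /v, m, β/; [+voice, −labial] alone would also admit /ɡ, ɣ, ʁ/. No other combination of two listed features picks out exactly this set either, so fewer than three features will not do.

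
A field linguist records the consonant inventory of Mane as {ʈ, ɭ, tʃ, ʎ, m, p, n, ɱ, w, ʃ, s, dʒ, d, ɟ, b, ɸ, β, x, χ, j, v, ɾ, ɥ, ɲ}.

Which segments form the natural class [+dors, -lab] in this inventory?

The [+dorsal] segments are /ʎ, w, ɟ, x, χ, j, ɥ, ɲ/.
Within that set, [-labial] leaves /ʎ, ɟ, x, χ, j, ɲ/.

ʎ, ɟ, x, χ, j, ɲ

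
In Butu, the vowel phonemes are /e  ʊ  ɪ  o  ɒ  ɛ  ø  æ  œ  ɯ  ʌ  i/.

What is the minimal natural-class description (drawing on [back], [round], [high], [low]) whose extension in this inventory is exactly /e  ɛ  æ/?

[-high, -back, -round]

The class [-high], [-back], [-round] has exactly /e, ɛ, æ/ as its extension in this inventory. No smaller conjunction from the listed features achieves this: [-back, -round] alone would also admit /ɪ, i/; [-high, -round] alone would also admit /ʌ/; [-high, -back] alone would also admit /ø, œ/; and checking the remaining two-feature bundles turns up none with this extension.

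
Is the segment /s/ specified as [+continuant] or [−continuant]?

/s/ is the voiceless alveolar fricative. The feature [continuant] marks segments produced without complete oral closure; /s/ has this property, so it is [+continuant].

[+continuant]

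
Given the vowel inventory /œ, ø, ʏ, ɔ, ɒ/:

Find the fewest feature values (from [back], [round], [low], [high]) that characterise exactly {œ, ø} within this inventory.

[-high, -back]

/œ, ø/ are all [-high], [-back], and no other segment in the inventory matches both values. Dropping any one of them over-generates: [-back] alone would also admit /ʏ/; [-high] alone would also admit /ɔ, ɒ/. No other single listed feature picks out exactly this set either, so fewer than two features will not do.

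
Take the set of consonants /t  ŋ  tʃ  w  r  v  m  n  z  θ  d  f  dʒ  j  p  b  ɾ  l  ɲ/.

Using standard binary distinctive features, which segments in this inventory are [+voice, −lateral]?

The [+voice] segments are /ŋ, w, r, v, m, n, z, d, dʒ, j, b, ɾ, l, ɲ/.
Then [−lateral] leaves /ŋ, w, r, v, m, n, z, d, dʒ, j, b, ɾ, ɲ/.

ŋ, w, r, v, m, n, z, d, dʒ, j, b, ɾ, ɲ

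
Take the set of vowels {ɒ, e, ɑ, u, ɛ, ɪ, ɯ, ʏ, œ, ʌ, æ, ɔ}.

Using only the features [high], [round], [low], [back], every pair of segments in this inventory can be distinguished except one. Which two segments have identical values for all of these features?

Both /e/ and /ɛ/ are [-high], [-round], [-low], [-back]. Since the list omits [tense] — which does distinguish the mid front unrounded tense vowel from the mid front unrounded lax vowel — this pair collapses; all other pairs remain distinct.

e, ɛ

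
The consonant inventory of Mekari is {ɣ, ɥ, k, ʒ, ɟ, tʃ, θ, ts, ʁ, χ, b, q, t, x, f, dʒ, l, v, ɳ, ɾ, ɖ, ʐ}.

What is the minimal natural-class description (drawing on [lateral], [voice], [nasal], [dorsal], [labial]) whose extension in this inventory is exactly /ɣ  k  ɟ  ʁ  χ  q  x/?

[−labial, +dorsal]

The class [−labial], [+dorsal] has exactly /ɣ, k, ɟ, ʁ, χ, q, x/ as its extension in this inventory. No smaller conjunction from the listed features achieves this: [+dorsal] alone would also admit /ɥ/; [−labial] alone would also admit /ʒ, tʃ, θ, ts, …/; and checking the remaining single features turns up none with this extension.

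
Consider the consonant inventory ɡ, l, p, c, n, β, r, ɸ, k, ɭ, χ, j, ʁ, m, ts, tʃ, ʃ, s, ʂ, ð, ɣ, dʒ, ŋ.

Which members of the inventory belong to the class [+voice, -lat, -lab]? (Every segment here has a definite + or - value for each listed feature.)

Eliminate segments failing any feature: /l, ɭ/ are [+lateral]; /p, c, ɸ, k, χ, ts, tʃ, ʃ, s, ʂ/ are [-voice]; /β, m/ are [+labial]. The remaining /ɡ, n, r, j, ʁ, ð, ɣ, dʒ, ŋ/ satisfy [+voice], [-lateral], [-labial].

ɡ, n, r, j, ʁ, ð, ɣ, dʒ, ŋ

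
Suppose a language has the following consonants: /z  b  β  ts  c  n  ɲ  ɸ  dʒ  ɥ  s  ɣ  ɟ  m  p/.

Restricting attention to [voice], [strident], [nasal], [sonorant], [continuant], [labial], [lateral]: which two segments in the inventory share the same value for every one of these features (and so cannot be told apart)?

n, ɲ

Both /n/ and /ɲ/ are [+voice], [−strident], [+nasal], [+sonorant], [−continuant], [−labial], [−lateral]. Since the list omits [dorsal] — which does distinguish the alveolar nasal from the palatal nasal — this pair collapses; all other pairs remain distinct.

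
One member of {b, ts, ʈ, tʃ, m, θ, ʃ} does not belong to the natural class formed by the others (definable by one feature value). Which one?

m

[sonorant] (equivalently [nasal]) groups all but one: /ʈ, ts, b, θ, ʃ, tʃ/ share [-sonorant] while /m/ (bilabial nasal) alone is [+sonorant]. Removing any other segment would not leave a single-feature class that excludes it.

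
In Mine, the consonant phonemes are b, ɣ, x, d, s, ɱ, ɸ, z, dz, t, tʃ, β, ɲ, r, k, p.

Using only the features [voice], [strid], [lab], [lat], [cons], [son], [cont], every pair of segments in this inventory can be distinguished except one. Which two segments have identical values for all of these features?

t, k

Both /t/ and /k/ are [−voice], [−strident], [−labial], [−lateral], [+consonantal], [−sonorant], [−continuant]. Since the list omits [coronal] and [dorsal] — which do distinguish the voiceless alveolar stop from the voiceless velar stop — this pair collapses; all other pairs remain distinct.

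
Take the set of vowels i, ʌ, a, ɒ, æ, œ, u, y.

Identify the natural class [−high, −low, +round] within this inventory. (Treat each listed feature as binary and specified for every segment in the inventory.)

œ

Among the inventory, the [−high] segments are /ʌ, a, ɒ, æ, œ/.
Of those, [−low] gives /ʌ, œ/.
Within that set, [+round] leaves /œ/.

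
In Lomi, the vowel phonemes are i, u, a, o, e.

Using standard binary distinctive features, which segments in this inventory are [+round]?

The [+round] segments here are /u, o/; the remaining /i, a, e/ are [-round].

u, o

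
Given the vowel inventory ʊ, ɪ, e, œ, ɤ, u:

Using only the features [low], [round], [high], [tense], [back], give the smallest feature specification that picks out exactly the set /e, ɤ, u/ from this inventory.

[+tense]

The target set is precisely the extension of [+tense] in this inventory.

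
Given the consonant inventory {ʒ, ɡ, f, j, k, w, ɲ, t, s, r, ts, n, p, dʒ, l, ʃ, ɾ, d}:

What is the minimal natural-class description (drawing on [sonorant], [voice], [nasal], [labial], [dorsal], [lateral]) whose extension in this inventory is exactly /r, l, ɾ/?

[+sonorant, −nasal, −dorsal]

/r, l, ɾ/ are all [+sonorant], [−nasal], [−dorsal], and no other segment in the inventory matches all three values. Dropping any one of them over-generates: [−nasal, −dorsal] alone would also admit /ʒ, f, t, s, …/; [+sonorant, −dorsal] alone would also admit /n/; [+sonorant, −nasal] alone would also admit /j, w/. No other combination of two listed features picks out exactly this set either, so fewer than three features will not do.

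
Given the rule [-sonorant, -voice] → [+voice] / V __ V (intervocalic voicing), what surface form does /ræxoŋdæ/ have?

[ræɣoŋdæ]

Only /x/ occurs between two vowels (/æ/ __ /o/) and matches the structural description. It is a voiceless velar fricative, so [-sonorant, -voice] holds; changing it to [+voice] with all other features held fixed yields /ɣ/ (voiced velar fricative). No other segment meets both the structural description and the environment, so the output is [ræɣoŋdæ].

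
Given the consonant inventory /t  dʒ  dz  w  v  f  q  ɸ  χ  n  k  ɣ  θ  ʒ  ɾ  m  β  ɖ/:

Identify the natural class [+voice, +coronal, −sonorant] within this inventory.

Eliminate segments failing any feature: /t, f, q, ɸ, χ, k, θ/ are [−voice]; /w, v, ɣ, m, β/ are [−coronal]; /n, ɾ/ are [+sonorant]. The remaining /dʒ, dz, ʒ, ɖ/ satisfy [+voice], [+coronal], [−sonorant].

dʒ, dz, ʒ, ɖ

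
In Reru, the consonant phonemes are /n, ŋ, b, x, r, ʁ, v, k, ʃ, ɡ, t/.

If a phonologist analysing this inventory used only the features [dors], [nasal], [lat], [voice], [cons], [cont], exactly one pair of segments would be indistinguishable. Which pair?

v, r

Both /v/ and /r/ are [-dorsal], [-nasal], [-lateral], [+voice], [+consonantal], [+continuant]. Since the list omits [sonorant], [labial] and [coronal] — which do distinguish the voiced labiodental fricative from the alveolar trill — this pair collapses; all other pairs remain distinct.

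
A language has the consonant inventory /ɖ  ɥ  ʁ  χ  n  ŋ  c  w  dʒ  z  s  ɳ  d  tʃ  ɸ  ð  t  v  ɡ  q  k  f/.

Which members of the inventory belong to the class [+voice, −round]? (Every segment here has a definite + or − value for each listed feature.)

ɖ, ʁ, n, ŋ, dʒ, z, ɳ, d, ð, v, ɡ

Eliminate segments failing any feature: /ɥ, w/ are [+round]; /χ, c, s, tʃ, ɸ, t, q, k, f/ are [−voice]. The remaining /ɖ, ʁ, n, ŋ, dʒ, z, ɳ, d, ð, v, ɡ/ satisfy [+voice], [−round].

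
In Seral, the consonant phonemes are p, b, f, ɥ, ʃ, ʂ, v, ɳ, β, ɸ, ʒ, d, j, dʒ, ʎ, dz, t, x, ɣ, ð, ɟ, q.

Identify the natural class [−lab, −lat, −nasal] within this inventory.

ʃ, ʂ, ʒ, d, j, dʒ, dz, t, x, ɣ, ð, ɟ, q

Checking each segment against [−labial], [−lateral], [−nasal]: /ʃ/ (voiceless postalveolar fricative), /ʂ/ (voiceless retroflex fricative), /ʒ/ (voiced postalveolar fricative), /d/ (voiced alveolar stop), /j/ (palatal glide), /dʒ/ (voiced postalveolar affricate), among others, satisfy every feature; every other segment in the inventory fails at least one.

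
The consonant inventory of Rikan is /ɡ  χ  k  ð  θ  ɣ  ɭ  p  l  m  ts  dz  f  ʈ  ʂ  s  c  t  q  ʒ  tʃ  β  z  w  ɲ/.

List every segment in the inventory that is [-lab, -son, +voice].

Checking each segment against [-labial], [-sonorant], [+voice]: /ɡ/ (voiced velar stop), /ð/ (voiced dental fricative), /ɣ/ (voiced velar fricative), /dz/ (voiced alveolar affricate), /ʒ/ (voiced postalveolar fricative), /z/ (voiced alveolar fricative) satisfy every feature; every other segment in the inventory fails at least one.

ɡ, ð, ɣ, dz, ʒ, z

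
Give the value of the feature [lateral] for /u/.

[-lateral]

/u/ is the high back rounded tense vowel, hence [-lateral].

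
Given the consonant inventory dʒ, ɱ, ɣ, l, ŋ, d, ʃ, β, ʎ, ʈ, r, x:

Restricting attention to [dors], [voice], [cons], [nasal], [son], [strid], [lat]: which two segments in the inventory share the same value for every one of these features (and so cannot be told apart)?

β, d

On the given features, /β/ and /d/ have an identical profile: [-dorsal], [+voice], [+consonantal], [-nasal], [-sonorant], [-strident], [-lateral]. No other two segments in the inventory coincide on all 7 features. (They do differ in [continuant], [labial] and [coronal], which are not among the given features.)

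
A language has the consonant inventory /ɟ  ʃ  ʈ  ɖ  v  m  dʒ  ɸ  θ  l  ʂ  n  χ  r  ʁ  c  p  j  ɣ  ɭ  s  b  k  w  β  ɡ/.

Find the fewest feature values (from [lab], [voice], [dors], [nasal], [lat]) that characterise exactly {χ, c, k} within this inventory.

[-voice, +dors]

The class [-voice], [+dorsal] has exactly /χ, c, k/ as its extension in this inventory. No smaller conjunction from the listed features achieves this: [+dorsal] alone would also admit /ɟ, ʁ, j, ɣ, …/; [-voice] alone would also admit /ʃ, ʈ, ɸ, θ, …/; and checking the remaining single features turns up none with this extension.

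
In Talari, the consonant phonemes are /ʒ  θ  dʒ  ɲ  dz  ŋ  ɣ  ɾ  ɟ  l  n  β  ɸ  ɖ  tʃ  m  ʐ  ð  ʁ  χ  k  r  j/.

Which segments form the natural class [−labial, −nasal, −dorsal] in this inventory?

Eliminate segments failing any feature: /ɲ, ŋ, n/ are [+nasal]; /ɣ, ɟ, ʁ, χ, k, j/ are [+dorsal]; /β, ɸ, m/ are [+labial]. The remaining /ʒ, θ, dʒ, dz, ɾ, l, ɖ, tʃ, ʐ, ð, r/ satisfy [−labial], [−nasal], [−dorsal].

ʒ, θ, dʒ, dz, ɾ, l, ɖ, tʃ, ʐ, ð, r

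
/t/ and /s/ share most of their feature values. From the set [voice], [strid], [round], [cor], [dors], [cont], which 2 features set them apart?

The two segments share [-voice], [-round], [+coronal], [-dorsal]. The only features from the list on which they differ: /t/ is [-continuant] while /s/ is [+continuant]; /t/ is [-strident] while /s/ is [+strident].

[continuant], [strident]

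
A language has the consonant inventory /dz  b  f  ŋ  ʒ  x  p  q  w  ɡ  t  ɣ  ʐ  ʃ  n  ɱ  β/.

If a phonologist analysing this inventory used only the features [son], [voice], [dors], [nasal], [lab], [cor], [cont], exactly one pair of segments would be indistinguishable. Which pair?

ʐ, ʒ

Both /ʐ/ and /ʒ/ are [−sonorant], [+voice], [−dorsal], [−nasal], [−labial], [+coronal], [+continuant]. Since the list omits [distributed] — which does distinguish the voiced retroflex fricative from the voiced postalveolar fricative — this pair collapses; all other pairs remain distinct.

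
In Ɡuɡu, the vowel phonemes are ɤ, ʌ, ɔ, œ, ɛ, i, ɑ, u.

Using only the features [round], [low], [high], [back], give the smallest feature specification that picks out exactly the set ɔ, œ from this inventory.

[−high, +round]

/ɔ, œ/ are all [−high], [+round], and no other segment in the inventory matches both values. Dropping any one of them over-generates: [+round] alone would also admit /u/; [−high] alone would also admit /ɤ, ʌ, ɛ, ɑ/. No other single listed feature picks out exactly this set either, so fewer than two features will not do.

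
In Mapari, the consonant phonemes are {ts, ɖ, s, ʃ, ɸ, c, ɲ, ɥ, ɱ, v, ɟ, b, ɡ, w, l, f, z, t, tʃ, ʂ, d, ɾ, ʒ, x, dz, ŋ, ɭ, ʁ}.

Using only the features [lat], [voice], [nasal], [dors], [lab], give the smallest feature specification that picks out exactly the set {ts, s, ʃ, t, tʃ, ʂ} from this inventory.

[−voice, −lab, −dors]

Every target segment is [−voice], [−labial], [−dorsal]; each remaining inventory member fails at least one of these. Each conjunct is needed — [−labial, −dorsal] alone would also admit /ɖ, l, z, d, …/; [−voice, −dorsal] alone would also admit /ɸ, f/; [−voice, −labial] alone would also admit /c, x/ — and no other combination of two listed features has exactly this extension, so three is the minimum.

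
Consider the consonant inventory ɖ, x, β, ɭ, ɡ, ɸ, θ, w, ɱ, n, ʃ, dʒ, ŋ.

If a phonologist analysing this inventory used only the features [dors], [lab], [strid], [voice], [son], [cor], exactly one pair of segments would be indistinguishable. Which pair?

n, ɭ

/n/ (alveolar nasal) and /ɭ/ (retroflex lateral approximant) are both [−dorsal], [−labial], [−strident], [+voice], [+sonorant], [+coronal], so none of the listed features separates them. (They do differ in [nasal], [lateral] and [anterior], which are not among the given features.) Every other pair in the inventory differs on at least one listed feature.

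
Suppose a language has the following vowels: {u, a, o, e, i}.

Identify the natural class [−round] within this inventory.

a, e, i

The feature [round] marks segments produced with lip rounding. In this inventory /a, e, i/ lack that property, so they are [−round]; /u, o/ are [+round].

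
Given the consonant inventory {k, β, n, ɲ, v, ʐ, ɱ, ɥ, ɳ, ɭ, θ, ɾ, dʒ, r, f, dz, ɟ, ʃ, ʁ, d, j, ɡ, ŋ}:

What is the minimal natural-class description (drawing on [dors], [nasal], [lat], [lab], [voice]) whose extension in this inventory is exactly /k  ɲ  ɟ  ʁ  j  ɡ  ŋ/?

[-lab, +dors]

Every target segment is [-labial], [+dorsal]; each remaining inventory member fails at least one of these. Each conjunct is needed — [+dorsal] alone would also admit /ɥ/; [-labial] alone would also admit /n, ʐ, ɳ, ɭ, …/ — and no other single listed feature has exactly this extension, so two is the minimum.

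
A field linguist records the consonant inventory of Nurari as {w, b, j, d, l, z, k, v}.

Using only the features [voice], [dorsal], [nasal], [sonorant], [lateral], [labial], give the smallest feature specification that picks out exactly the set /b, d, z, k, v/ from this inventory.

Every target segment is [−sonorant] and no other inventory member is, so one feature is enough.

[−sonorant]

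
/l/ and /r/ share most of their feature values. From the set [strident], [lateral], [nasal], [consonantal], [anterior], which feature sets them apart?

/l/ is the alveolar lateral approximant and /r/ is the alveolar trill. Both are [−strident], [−nasal], [+consonantal], [+anterior]. /l/ is [+lateral] while /r/ is [−lateral], so the distinguishing feature is [lateral].

[lateral]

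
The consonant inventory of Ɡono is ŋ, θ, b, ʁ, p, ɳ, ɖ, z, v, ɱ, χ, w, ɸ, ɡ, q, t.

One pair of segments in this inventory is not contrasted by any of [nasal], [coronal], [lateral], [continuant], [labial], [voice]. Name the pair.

/v/ (voiced labiodental fricative) and /w/ (labial-velar glide) are both [-nasal], [-coronal], [-lateral], [+continuant], [+labial], [+voice], so none of the listed features separates them. (They do differ in [sonorant], [round] and [dorsal], which are not among the given features.) Every other pair in the inventory differs on at least one listed feature.

v, w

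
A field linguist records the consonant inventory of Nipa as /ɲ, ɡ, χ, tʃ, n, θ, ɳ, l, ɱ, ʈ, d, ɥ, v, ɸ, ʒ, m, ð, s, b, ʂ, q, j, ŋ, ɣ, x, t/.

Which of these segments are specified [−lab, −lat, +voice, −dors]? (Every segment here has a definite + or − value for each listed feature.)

n, ɳ, d, ʒ, ð

The [−labial] segments are /ɲ, ɡ, χ, tʃ, n, θ, ɳ, l, ʈ, d, ʒ, ð, s, ʂ, q, j, ŋ, ɣ, x, t/.
Then [−lateral] gives /ɲ, ɡ, χ, tʃ, n, θ, ɳ, ʈ, d, ʒ, ð, s, ʂ, q, j, ŋ, ɣ, x, t/.
Then [+voice] gives /ɲ, ɡ, n, ɳ, d, ʒ, ð, j, ŋ, ɣ/.
Among these, [−dorsal] leaves /n, ɳ, d, ʒ, ð/.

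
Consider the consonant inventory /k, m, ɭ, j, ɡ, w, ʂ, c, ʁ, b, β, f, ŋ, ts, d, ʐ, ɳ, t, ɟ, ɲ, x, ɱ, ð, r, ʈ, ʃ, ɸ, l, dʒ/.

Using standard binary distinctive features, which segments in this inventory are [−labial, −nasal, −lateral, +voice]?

Eliminate segments failing any feature: /k, ʂ, c, ts, t, x, ʈ, ʃ/ are [−voice]; /m, w, b, β, f, ɱ, ɸ/ are [+labial]; /ɭ, l/ are [+lateral]; /ŋ, ɳ, ɲ/ are [+nasal]. The remaining /j, ɡ, ʁ, d, ʐ, ɟ, ð, r, dʒ/ satisfy [−labial], [−nasal], [−lateral], [+voice].

j, ɡ, ʁ, d, ʐ, ɟ, ð, r, dʒ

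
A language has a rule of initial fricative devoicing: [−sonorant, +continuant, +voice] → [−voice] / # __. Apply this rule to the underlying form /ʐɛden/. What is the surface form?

[ʂɛden]

/ʐ/ satisfies [−sonorant, +continuant, +voice] and sits in # __. The [−voice] counterpart of the voiced retroflex fricative is /ʂ/. Other segments in /ʐɛden/ either fail the structural description or are not in the environment, so the surface form is [ʂɛden].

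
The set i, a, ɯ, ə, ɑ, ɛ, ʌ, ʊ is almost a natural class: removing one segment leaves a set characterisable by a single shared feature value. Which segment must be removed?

ʊ

[round] groups all but one: /i, ɑ, ʌ, a, ɛ, ə, ɯ/ share [-round] while /ʊ/ (high back rounded lax vowel) alone is [+round]. Removing any other segment would not leave a single-feature class that excludes it.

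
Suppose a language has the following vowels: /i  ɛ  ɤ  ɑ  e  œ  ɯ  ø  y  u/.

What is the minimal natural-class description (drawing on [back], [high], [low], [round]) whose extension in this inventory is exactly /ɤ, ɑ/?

[−high, +back]

The class [−high], [+back] has exactly /ɤ, ɑ/ as its extension in this inventory. No smaller conjunction from the listed features achieves this: [+back] alone would also admit /ɯ, u/; [−high] alone would also admit /ɛ, e, œ, ø/; and checking the remaining single features turns up none with this extension.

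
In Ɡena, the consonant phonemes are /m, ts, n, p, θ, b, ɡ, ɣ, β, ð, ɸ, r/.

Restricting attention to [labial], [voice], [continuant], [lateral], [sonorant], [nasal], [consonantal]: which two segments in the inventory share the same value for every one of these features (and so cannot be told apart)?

ð, ɣ

Both /ð/ and /ɣ/ are [−labial], [+voice], [+continuant], [−lateral], [−sonorant], [−nasal], [+consonantal]. Since the list omits [coronal] and [dorsal] — which do distinguish the voiced dental fricative from the voiced velar fricative — this pair collapses; all other pairs remain distinct.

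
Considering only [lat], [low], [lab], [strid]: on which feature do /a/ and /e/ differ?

[low]

/a/ is the low unrounded vowel and /e/ is the mid front unrounded tense vowel. Both are [-lateral], [-labial], [-strident]. /a/ is [+low] while /e/ is [-low], so the distinguishing feature is [low].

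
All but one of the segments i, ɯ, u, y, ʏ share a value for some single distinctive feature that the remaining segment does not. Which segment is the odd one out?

/ɯ, i, y, u/ are all [+tense], but /ʏ/ (high front rounded lax vowel) is [−tense]. No other single segment can be removed to leave a set sharing one feature value that the removed segment lacks, so /ʏ/ is the odd one out.

ʏ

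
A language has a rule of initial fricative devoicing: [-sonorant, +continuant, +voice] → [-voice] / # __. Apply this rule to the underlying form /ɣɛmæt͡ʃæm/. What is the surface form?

[xɛmæt͡ʃæm]

The only segment in the rule's environment that also matches [-sonorant, +continuant, +voice] is /ɣ/. Applying [-voice] turns the voiced velar fricative into /x/ (voiceless velar fricative), giving [xɛmæt͡ʃæm].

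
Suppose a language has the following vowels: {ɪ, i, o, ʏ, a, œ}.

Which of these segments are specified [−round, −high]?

a

Eliminate segments failing any feature: /ɪ, i/ are [+high]; /o, ʏ, œ/ are [+round]. The remaining /a/ satisfy [−round], [−high].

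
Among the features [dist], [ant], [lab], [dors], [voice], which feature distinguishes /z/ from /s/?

/z/ is the voiced alveolar fricative and /s/ is the voiceless alveolar fricative. Both are [−distributed], [+anterior], [−labial], [−dorsal]. /z/ is [+voice] while /s/ is [−voice], so the distinguishing feature is [voice].

[voice]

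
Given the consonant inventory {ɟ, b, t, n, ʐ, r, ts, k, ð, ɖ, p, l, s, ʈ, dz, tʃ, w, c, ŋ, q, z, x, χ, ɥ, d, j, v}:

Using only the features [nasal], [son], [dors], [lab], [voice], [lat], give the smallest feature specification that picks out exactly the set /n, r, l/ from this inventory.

[+son, -dors]

/n, r, l/ are all [+sonorant], [-dorsal], and no other segment in the inventory matches both values. Dropping any one of them over-generates: [-dorsal] alone would also admit /b, t, ʐ, ts, …/; [+sonorant] alone would also admit /w, ŋ, ɥ, j/. No other single listed feature picks out exactly this set either, so fewer than two features will not do.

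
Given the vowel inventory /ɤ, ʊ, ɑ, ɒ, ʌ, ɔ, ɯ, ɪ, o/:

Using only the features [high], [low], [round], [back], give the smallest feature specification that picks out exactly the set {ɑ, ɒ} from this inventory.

Every target segment is [+low] and no other inventory member is, so one feature is enough.

[+low]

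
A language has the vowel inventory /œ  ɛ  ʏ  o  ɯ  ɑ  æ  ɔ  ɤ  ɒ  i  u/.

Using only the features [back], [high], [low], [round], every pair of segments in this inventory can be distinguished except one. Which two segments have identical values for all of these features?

On the given features, /o/ and /ɔ/ have an identical profile: [+back], [−high], [−low], [+round]. No other two segments in the inventory coincide on all 4 features. (They do differ in [tense], which is not among the given features.)

o, ɔ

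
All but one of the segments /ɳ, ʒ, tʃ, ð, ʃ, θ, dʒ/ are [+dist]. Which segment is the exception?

/ʒ, ʃ, tʃ, ð, θ, dʒ/ are all [+distributed]; /ɳ/ (retroflex nasal) is [−distributed].

ɳ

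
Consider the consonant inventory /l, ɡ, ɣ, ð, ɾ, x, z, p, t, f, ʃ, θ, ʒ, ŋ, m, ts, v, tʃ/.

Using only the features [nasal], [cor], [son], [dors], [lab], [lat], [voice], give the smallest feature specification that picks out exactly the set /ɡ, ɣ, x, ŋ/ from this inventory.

Every target segment is [+dorsal] and no other inventory member is, so one feature is enough.

[+dors]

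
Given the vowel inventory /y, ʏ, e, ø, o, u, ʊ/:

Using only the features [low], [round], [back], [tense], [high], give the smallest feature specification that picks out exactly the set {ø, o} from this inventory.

[-high, +round]

Every target segment is [-high], [+round]; each remaining inventory member fails at least one of these. Each conjunct is needed — [+round] alone would also admit /y, ʏ, u, ʊ/; [-high] alone would also admit /e/ — and no other single listed feature has exactly this extension, so two is the minimum.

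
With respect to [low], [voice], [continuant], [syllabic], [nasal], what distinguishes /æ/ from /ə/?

[low]

/æ/ (low front unrounded vowel) and /ə/ (mid central vowel (schwa)) agree on [+voice], [+continuant], [+syllabic], [−nasal]. They differ on [low] (/æ/ [+], /ə/ [−]).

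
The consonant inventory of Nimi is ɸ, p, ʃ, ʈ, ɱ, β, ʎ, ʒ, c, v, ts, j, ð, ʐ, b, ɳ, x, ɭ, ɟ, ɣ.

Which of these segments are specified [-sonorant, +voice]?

Checking each segment against [-sonorant], [+voice]: /β/ (voiced bilabial fricative), /ʒ/ (voiced postalveolar fricative), /v/ (voiced labiodental fricative), /ð/ (voiced dental fricative), /ʐ/ (voiced retroflex fricative), /b/ (voiced bilabial stop), among others, satisfy every feature; every other segment in the inventory fails at least one.

β, ʒ, v, ð, ʐ, b, ɟ, ɣ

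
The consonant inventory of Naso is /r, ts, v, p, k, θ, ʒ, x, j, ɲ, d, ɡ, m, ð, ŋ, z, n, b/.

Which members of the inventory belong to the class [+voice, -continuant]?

ɲ, d, ɡ, m, ŋ, n, b

Checking each segment against [+voice], [-continuant]: /ɲ/ (palatal nasal), /d/ (voiced alveolar stop), /ɡ/ (voiced velar stop), /m/ (bilabial nasal), /ŋ/ (velar nasal), /n/ (alveolar nasal), among others, satisfy every feature; every other segment in the inventory fails at least one.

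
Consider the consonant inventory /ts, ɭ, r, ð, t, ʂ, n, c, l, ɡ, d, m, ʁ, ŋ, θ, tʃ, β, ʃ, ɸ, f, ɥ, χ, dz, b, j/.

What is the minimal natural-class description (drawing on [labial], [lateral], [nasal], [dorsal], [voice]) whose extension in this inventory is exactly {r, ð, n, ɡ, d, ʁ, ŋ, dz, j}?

[+voice, −lateral, −labial]

Every target segment is [+voice], [−lateral], [−labial]; each remaining inventory member fails at least one of these. Each conjunct is needed — [−lateral, −labial] alone would also admit /ts, t, ʂ, c, …/; [+voice, −labial] alone would also admit /ɭ, l/; [+voice, −lateral] alone would also admit /m, β, ɥ, b/ — and no other combination of two listed features has exactly this extension, so three is the minimum.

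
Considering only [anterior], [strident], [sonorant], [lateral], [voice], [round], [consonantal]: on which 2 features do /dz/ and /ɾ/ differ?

[sonorant], [strident]

/dz/ (voiced alveolar affricate) and /ɾ/ (alveolar tap) agree on [+anterior], [−lateral], [+voice], [−round], [+consonantal]. They differ on [sonorant] (/dz/ [−], /ɾ/ [+]), [strident] (/dz/ [+], /ɾ/ [−]).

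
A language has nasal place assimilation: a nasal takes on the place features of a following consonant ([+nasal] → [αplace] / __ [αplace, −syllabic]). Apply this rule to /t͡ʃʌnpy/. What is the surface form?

The only nasal preceding a consonant is /n/ before /p/. /p/ is [+labial], so /n/ → /m/, giving [t͡ʃʌmpy].

[t͡ʃʌmpy]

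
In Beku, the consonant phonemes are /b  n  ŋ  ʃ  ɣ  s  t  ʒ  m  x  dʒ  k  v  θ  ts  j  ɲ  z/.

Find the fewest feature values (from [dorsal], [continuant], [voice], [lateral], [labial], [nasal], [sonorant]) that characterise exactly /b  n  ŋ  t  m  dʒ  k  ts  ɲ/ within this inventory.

/b, n, ŋ, t, m, dʒ, k, ts, ɲ/ are exactly the [−continuant] segments in the inventory, so a single feature suffices.

[−continuant]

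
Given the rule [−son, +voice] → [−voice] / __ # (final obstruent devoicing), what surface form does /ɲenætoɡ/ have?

[ɲenætok]

Only the final segment /ɡ/ is both word-final and matches the structural description. It is a voiced velar stop, so [−son, +voice] holds; changing it to [−voice] with all other features held fixed yields /k/ (voiceless velar stop). No other segment meets both the structural description and the environment, so the output is [ɲenætok].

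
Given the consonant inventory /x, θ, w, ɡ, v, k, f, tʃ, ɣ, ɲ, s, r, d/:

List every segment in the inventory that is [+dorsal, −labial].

x, ɡ, k, ɣ, ɲ

Checking each segment against [+dorsal], [−labial]: /x/ (voiceless velar fricative), /ɡ/ (voiced velar stop), /k/ (voiceless velar stop), /ɣ/ (voiced velar fricative), /ɲ/ (palatal nasal) satisfy every feature; every other segment in the inventory fails at least one.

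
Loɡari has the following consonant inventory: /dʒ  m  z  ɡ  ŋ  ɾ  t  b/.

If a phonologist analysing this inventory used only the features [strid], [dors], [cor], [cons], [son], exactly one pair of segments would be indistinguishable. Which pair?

On the given features, /z/ and /dʒ/ have an identical profile: [+strident], [-dorsal], [+coronal], [+consonantal], [-sonorant]. No other two segments in the inventory coincide on all 5 features. (They do differ in [continuant], [anterior] and [distributed], which are not among the given features.)

z, dʒ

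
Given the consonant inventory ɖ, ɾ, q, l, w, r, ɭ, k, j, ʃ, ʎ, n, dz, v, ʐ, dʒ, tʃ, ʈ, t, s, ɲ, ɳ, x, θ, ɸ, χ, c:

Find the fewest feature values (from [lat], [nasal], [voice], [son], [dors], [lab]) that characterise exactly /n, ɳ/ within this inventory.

[+nasal, −dors]

The class [+nasal], [−dorsal] has exactly /n, ɳ/ as its extension in this inventory. No smaller conjunction from the listed features achieves this: [−dorsal] alone would also admit /ɖ, ɾ, l, r, …/; [+nasal] alone would also admit /ɲ/; and checking the remaining single features turns up none with this extension.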